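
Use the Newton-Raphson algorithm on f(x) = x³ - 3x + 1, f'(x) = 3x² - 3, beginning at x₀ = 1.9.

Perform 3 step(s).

f(x) = x³ - 3x + 1
f'(x) = 3x² - 3
x₀ = 1.9

Newton-Raphson formula: x_{n+1} = x_n - f(x_n)/f'(x_n)

Iteration 1:
  f(1.900000) = 2.159000
  f'(1.900000) = 7.830000
  x_1 = 1.900000 - 2.159000/7.830000 = 1.624266
Iteration 2:
  f(1.624266) = 0.412404
  f'(1.624266) = 4.914717
  x_2 = 1.624266 - 0.412404/4.914717 = 1.540354
Iteration 3:
  f(1.540354) = 0.033720
  f'(1.540354) = 4.118068
  x_3 = 1.540354 - 0.033720/4.118068 = 1.532165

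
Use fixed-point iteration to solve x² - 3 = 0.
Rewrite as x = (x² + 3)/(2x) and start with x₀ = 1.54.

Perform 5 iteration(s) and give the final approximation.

Equation: x² - 3 = 0
Fixed-point form: x = (x² + 3)/(2x)
x₀ = 1.54

x_1 = g(1.540000) = 1.744026
x_2 = g(1.744026) = 1.732092
x_3 = g(1.732092) = 1.732051
x_4 = g(1.732051) = 1.732051
x_5 = g(1.732051) = 1.732051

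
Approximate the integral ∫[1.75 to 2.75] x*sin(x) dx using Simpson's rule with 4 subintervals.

f(x) = x*sin(x)
a = 1.75, b = 2.75, n = 4
h = (b - a)/n = 0.250000

Simpson's rule: (h/3)[f(x₀) + 4f(x₁) + 2f(x₂) + ... + f(xₙ)]

x_0 = 1.7500, f(x_0) = 1.721975, coefficient = 1
x_1 = 2.0000, f(x_1) = 1.818595, coefficient = 4
x_2 = 2.2500, f(x_2) = 1.750665, coefficient = 2
x_3 = 2.5000, f(x_3) = 1.496180, coefficient = 4
x_4 = 2.7500, f(x_4) = 1.049568, coefficient = 1

I ≈ (0.250000/3) × 19.531973 = 1.627664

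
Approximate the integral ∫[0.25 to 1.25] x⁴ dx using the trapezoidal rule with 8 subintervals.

f(x) = x⁴
a = 0.25, b = 1.25, n = 8
h = (b - a)/n = 0.125000

Trapezoidal rule: (h/2)[f(x₀) + 2f(x₁) + 2f(x₂) + ... + f(xₙ)]

x_0 = 0.2500, f(x_0) = 0.003906, coefficient = 1
x_1 = 0.3750, f(x_1) = 0.019775, coefficient = 2
x_2 = 0.5000, f(x_2) = 0.062500, coefficient = 2
x_3 = 0.6250, f(x_3) = 0.152588, coefficient = 2
x_4 = 0.7500, f(x_4) = 0.316406, coefficient = 2
x_5 = 0.8750, f(x_5) = 0.586182, coefficient = 2
x_6 = 1.0000, f(x_6) = 1.000000, coefficient = 2
x_7 = 1.1250, f(x_7) = 1.601807, coefficient = 2
x_8 = 1.2500, f(x_8) = 2.441406, coefficient = 1

I ≈ (0.125000/2) × 9.923828 = 0.620239
Exact value: 0.610156
Error: 0.010083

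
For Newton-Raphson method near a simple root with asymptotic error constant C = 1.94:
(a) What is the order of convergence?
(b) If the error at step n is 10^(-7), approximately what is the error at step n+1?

(a) Newton-Raphson has quadratic (order 2) convergence near simple roots.
    This means |e_{n+1}| ≈ C|e_n|².

(b) With |e_n| = 10^(-7) and C = 1.94:
    |e_{n+1}| ≈ 1.94 × (10^(-7))² = 1.94 × 10^(-14)

(a) 2 (quadratic); (b) |e_{n+1}| ≈ 1.940e-14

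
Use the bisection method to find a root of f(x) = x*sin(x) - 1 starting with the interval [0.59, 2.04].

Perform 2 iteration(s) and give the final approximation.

f(x) = x*sin(x) - 1
Initial interval: [0.59, 2.04]

Iteration 1:
  c_1 = (0.590000 + 2.040000)/2 = 1.315000
  f(c_1) = f(1.315000) = 0.272213
  f(a) × f(c) < 0, new interval: [0.590000, 1.315000]
Iteration 2:
  c_2 = (0.590000 + 1.315000)/2 = 0.952500
  f(c_2) = f(0.952500) = -0.223839
  f(a) × f(c) ≥ 0, new interval: [0.952500, 1.315000]

After 2 iteration(s), the approximation is c_2 = 0.952500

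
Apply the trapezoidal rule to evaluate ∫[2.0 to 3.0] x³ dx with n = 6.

f(x) = x³
a = 2.0, b = 3.0, n = 6
h = (b - a)/n = 0.166667

Trapezoidal rule: (h/2)[f(x₀) + 2f(x₁) + 2f(x₂) + ... + f(xₙ)]

x_0 = 2.0000, f(x_0) = 8.000000, coefficient = 1
x_1 = 2.1667, f(x_1) = 10.171296, coefficient = 2
x_2 = 2.3333, f(x_2) = 12.703704, coefficient = 2
x_3 = 2.5000, f(x_3) = 15.625000, coefficient = 2
x_4 = 2.6667, f(x_4) = 18.962963, coefficient = 2
x_5 = 2.8333, f(x_5) = 22.745370, coefficient = 2
x_6 = 3.0000, f(x_6) = 27.000000, coefficient = 1

I ≈ (0.166667/2) × 195.416667 = 16.284722
Exact value: 16.250000
Error: 0.034722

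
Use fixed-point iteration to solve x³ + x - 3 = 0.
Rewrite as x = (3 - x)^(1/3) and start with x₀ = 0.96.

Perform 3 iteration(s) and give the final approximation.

Equation: x³ + x - 3 = 0
Fixed-point form: x = (3 - x)^(1/3)
x₀ = 0.96

x_1 = g(0.960000) = 1.268265
x_2 = g(1.268265) = 1.200864
x_3 = g(1.200864) = 1.216246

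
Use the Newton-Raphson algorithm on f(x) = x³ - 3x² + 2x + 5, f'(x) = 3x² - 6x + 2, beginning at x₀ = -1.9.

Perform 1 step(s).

f(x) = x³ - 3x² + 2x + 5
f'(x) = 3x² - 6x + 2
x₀ = -1.9

Newton-Raphson formula: x_{n+1} = x_n - f(x_n)/f'(x_n)

Iteration 1:
  f(-1.900000) = -16.489000
  f'(-1.900000) = 24.230000
  x_1 = -1.900000 - (-16.489000)/24.230000 = -1.219480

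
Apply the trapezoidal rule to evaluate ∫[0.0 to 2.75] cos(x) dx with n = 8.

f(x) = cos(x)
a = 0.0, b = 2.75, n = 8
h = (b - a)/n = 0.343750

Trapezoidal rule: (h/2)[f(x₀) + 2f(x₁) + 2f(x₂) + ... + f(xₙ)]

x_0 = 0.0000, f(x_0) = 1.000000, coefficient = 1
x_1 = 0.3438, f(x_1) = 0.941497, coefficient = 2
x_2 = 0.6875, f(x_2) = 0.772835, coefficient = 2
x_3 = 1.0312, f(x_3) = 0.513747, coefficient = 2
x_4 = 1.3750, f(x_4) = 0.194548, coefficient = 2
x_5 = 1.7188, f(x_5) = -0.147414, coefficient = 2
x_6 = 2.0625, f(x_6) = -0.472128, coefficient = 2
x_7 = 2.4062, f(x_7) = -0.741601, coefficient = 2
x_8 = 2.7500, f(x_8) = -0.924302, coefficient = 1

I ≈ (0.343750/2) × 2.198664 = 0.377895
Exact value: 0.381661
Error: 0.003766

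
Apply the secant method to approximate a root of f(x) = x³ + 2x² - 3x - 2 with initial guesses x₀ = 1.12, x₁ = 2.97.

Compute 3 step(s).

f(x) = x³ + 2x² - 3x - 2
x₀ = 1.12, x₁ = 2.97

Secant formula: x_{n+1} = x_n - f(x_n)(x_n - x_{n-1})/(f(x_n) - f(x_{n-1}))

Iteration 1:
  f(1.120000) = -1.446272
  f(2.970000) = 32.929873
  x_2 = 2.970000 - 32.929873×(2.970000 - 1.120000)/(32.929873 - (-1.446272))
       = 1.197833
Iteration 2:
  f(2.970000) = 32.929873
  f(1.197833) = -1.005235
  x_3 = 1.197833 - (-1.005235)×(1.197833 - 2.970000)/(-1.005235 - 32.929873)
       = 1.250329
Iteration 3:
  f(1.197833) = -1.005235
  f(1.250329) = -0.669676
  x_4 = 1.250329 - (-0.669676)×(1.250329 - 1.197833)/(-0.669676 - (-1.005235))
       = 1.355094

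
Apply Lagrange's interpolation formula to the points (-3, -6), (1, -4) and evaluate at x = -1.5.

Lagrange interpolation formula:
P(x) = Σ yᵢ × Lᵢ(x)
where Lᵢ(x) = Π_{j≠i} (x - xⱼ)/(xᵢ - xⱼ)

L_0(-1.5) = (-1.5 - 1)/(-3 - 1) = 0.625000
L_1(-1.5) = (-1.5 - (-3))/(1 - (-3)) = 0.375000

P(-1.5) = (-6)×L_0(-1.5) + (-4)×L_1(-1.5)
P(-1.5) = -5.250000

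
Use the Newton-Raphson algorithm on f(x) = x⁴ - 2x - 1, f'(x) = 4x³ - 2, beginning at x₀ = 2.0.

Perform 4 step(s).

f(x) = x⁴ - 2x - 1
f'(x) = 4x³ - 2
x₀ = 2.0

Newton-Raphson formula: x_{n+1} = x_n - f(x_n)/f'(x_n)

Iteration 1:
  f(2.000000) = 11.000000
  f'(2.000000) = 30.000000
  x_1 = 2.000000 - 11.000000/30.000000 = 1.633333
Iteration 2:
  f(1.633333) = 2.850372
  f'(1.633333) = 15.429481
  x_2 = 1.633333 - 2.850372/15.429481 = 1.448598
Iteration 3:
  f(1.448598) = 0.506238
  f'(1.448598) = 10.159160
  x_3 = 1.448598 - 0.506238/10.159160 = 1.398767
Iteration 4:
  f(1.398767) = 0.030553
  f'(1.398767) = 8.947032
  x_4 = 1.398767 - 0.030553/8.947032 = 1.395352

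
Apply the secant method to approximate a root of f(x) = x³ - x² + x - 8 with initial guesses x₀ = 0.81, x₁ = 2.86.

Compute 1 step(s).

f(x) = x³ - x² + x - 8
x₀ = 0.81, x₁ = 2.86

Secant formula: x_{n+1} = x_n - f(x_n)(x_n - x_{n-1})/(f(x_n) - f(x_{n-1}))

Iteration 1:
  f(0.810000) = -7.314659
  f(2.860000) = 10.074056
  x_2 = 2.860000 - 10.074056×(2.860000 - 0.810000)/(10.074056 - (-7.314659))
       = 1.672344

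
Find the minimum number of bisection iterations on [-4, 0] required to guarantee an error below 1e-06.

We need (b-a)/2^n ≤ 1e-06
(0 - (-4))/2^n ≤ 1e-06
4/2^n ≤ 1e-06
2^n ≥ 4000000
n ≥ log₂(4000000) = 21.93
n ≥ 22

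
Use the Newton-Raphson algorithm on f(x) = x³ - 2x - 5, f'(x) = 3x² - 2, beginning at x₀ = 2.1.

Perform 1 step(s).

f(x) = x³ - 2x - 5
f'(x) = 3x² - 2
x₀ = 2.1

Newton-Raphson formula: x_{n+1} = x_n - f(x_n)/f'(x_n)

Iteration 1:
  f(2.100000) = 0.061000
  f'(2.100000) = 11.230000
  x_1 = 2.100000 - 0.061000/11.230000 = 2.094568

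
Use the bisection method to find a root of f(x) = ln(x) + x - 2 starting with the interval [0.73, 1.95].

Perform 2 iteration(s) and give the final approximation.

f(x) = ln(x) + x - 2
Initial interval: [0.73, 1.95]

Iteration 1:
  c_1 = (0.730000 + 1.950000)/2 = 1.340000
  f(c_1) = f(1.340000) = -0.367330
  f(a) × f(c) ≥ 0, new interval: [1.340000, 1.950000]
Iteration 2:
  c_2 = (1.340000 + 1.950000)/2 = 1.645000
  f(c_2) = f(1.645000) = 0.142740
  f(a) × f(c) < 0, new interval: [1.340000, 1.645000]

After 2 iteration(s), the approximation is c_2 = 1.645000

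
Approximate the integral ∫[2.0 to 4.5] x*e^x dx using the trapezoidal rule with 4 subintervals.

f(x) = x*e^x
a = 2.0, b = 4.5, n = 4
h = (b - a)/n = 0.625000

Trapezoidal rule: (h/2)[f(x₀) + 2f(x₁) + 2f(x₂) + ... + f(xₙ)]

x_0 = 2.0000, f(x_0) = 14.778112, coefficient = 1
x_1 = 2.6250, f(x_1) = 36.237007, coefficient = 2
x_2 = 3.2500, f(x_2) = 83.818605, coefficient = 2
x_3 = 3.8750, f(x_3) = 186.707956, coefficient = 2
x_4 = 4.5000, f(x_4) = 405.077091, coefficient = 1

I ≈ (0.625000/2) × 1033.382339 = 322.931981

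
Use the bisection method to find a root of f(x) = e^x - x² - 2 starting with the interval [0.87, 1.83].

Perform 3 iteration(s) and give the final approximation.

f(x) = e^x - x² - 2
Initial interval: [0.87, 1.83]

Iteration 1:
  c_1 = (0.870000 + 1.830000)/2 = 1.350000
  f(c_1) = f(1.350000) = 0.034926
  f(a) × f(c) < 0, new interval: [0.870000, 1.350000]
Iteration 2:
  c_2 = (0.870000 + 1.350000)/2 = 1.110000
  f(c_2) = f(1.110000) = -0.197742
  f(a) × f(c) ≥ 0, new interval: [1.110000, 1.350000]
Iteration 3:
  c_3 = (1.110000 + 1.350000)/2 = 1.230000
  f(c_3) = f(1.230000) = -0.091670
  f(a) × f(c) ≥ 0, new interval: [1.230000, 1.350000]

After 3 iteration(s), the approximation is c_3 = 1.230000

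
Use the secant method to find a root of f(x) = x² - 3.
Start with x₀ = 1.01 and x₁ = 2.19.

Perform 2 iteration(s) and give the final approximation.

f(x) = x² - 3
x₀ = 1.01, x₁ = 2.19

Secant formula: x_{n+1} = x_n - f(x_n)(x_n - x_{n-1})/(f(x_n) - f(x_{n-1}))

Iteration 1:
  f(1.010000) = -1.979900
  f(2.190000) = 1.796100
  x_2 = 2.190000 - 1.796100×(2.190000 - 1.010000)/(1.796100 - (-1.979900))
       = 1.628719
Iteration 2:
  f(2.190000) = 1.796100
  f(1.628719) = -0.347275
  x_3 = 1.628719 - (-0.347275)×(1.628719 - 2.190000)/(-0.347275 - 1.796100)
       = 1.719659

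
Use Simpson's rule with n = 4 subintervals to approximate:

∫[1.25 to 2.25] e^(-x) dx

f(x) = e^(-x)
a = 1.25, b = 2.25, n = 4
h = (b - a)/n = 0.250000

Simpson's rule: (h/3)[f(x₀) + 4f(x₁) + 2f(x₂) + ... + f(xₙ)]

x_0 = 1.2500, f(x_0) = 0.286505, coefficient = 1
x_1 = 1.5000, f(x_1) = 0.223130, coefficient = 4
x_2 = 1.7500, f(x_2) = 0.173774, coefficient = 2
x_3 = 2.0000, f(x_3) = 0.135335, coefficient = 4
x_4 = 2.2500, f(x_4) = 0.105399, coefficient = 1

I ≈ (0.250000/3) × 2.173314 = 0.181109
Exact value: 0.181106
Error: 0.000004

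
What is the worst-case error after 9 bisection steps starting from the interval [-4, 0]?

Bisection error bound: |error| ≤ (b-a)/2^n
|error| ≤ (0 - (-4))/2^9 = 4/2^9
|error| ≤ 0.0078125000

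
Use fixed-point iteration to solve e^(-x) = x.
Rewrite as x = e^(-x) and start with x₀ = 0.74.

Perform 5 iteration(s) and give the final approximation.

Equation: e^(-x) = x
Fixed-point form: x = e^(-x)
x₀ = 0.74

x_1 = g(0.740000) = 0.477114
x_2 = g(0.477114) = 0.620572
x_3 = g(0.620572) = 0.537637
x_4 = g(0.537637) = 0.584127
x_5 = g(0.584127) = 0.557592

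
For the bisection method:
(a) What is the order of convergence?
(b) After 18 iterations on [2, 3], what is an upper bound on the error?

(a) Bisection has linear (order 1) convergence; the error is halved each step.

(b) Error bound = (b-a)/2^n = (3 - 2)/2^{18}
    = 1/2^{18}

(a) 1 (linear); (b) error ≤ 3.81e-06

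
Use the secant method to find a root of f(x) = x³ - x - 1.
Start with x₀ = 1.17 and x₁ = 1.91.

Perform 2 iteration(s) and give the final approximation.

f(x) = x³ - x - 1
x₀ = 1.17, x₁ = 1.91

Secant formula: x_{n+1} = x_n - f(x_n)(x_n - x_{n-1})/(f(x_n) - f(x_{n-1}))

Iteration 1:
  f(1.170000) = -0.568387
  f(1.910000) = 4.057871
  x_2 = 1.910000 - 4.057871×(1.910000 - 1.170000)/(4.057871 - (-0.568387))
       = 1.260917
Iteration 2:
  f(1.910000) = 4.057871
  f(1.260917) = -0.256170
  x_3 = 1.260917 - (-0.256170)×(1.260917 - 1.910000)/(-0.256170 - 4.057871)
       = 1.299460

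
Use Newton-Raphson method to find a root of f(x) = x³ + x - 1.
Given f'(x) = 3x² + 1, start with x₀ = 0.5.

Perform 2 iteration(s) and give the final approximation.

f(x) = x³ + x - 1
f'(x) = 3x² + 1
x₀ = 0.5

Newton-Raphson formula: x_{n+1} = x_n - f(x_n)/f'(x_n)

Iteration 1:
  f(0.500000) = -0.375000
  f'(0.500000) = 1.750000
  x_1 = 0.500000 - (-0.375000)/1.750000 = 0.714286
Iteration 2:
  f(0.714286) = 0.078717
  f'(0.714286) = 2.530612
  x_2 = 0.714286 - 0.078717/2.530612 = 0.683180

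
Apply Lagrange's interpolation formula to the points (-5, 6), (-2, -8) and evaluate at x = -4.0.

Lagrange interpolation formula:
P(x) = Σ yᵢ × Lᵢ(x)
where Lᵢ(x) = Π_{j≠i} (x - xⱼ)/(xᵢ - xⱼ)

L_0(-4.0) = (-4.0 - (-2))/(-5 - (-2)) = 0.666667
L_1(-4.0) = (-4.0 - (-5))/(-2 - (-5)) = 0.333333

P(-4.0) = 6×L_0(-4.0) + (-8)×L_1(-4.0)
P(-4.0) = 1.333333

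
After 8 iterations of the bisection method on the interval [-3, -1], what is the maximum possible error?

Bisection error bound: |error| ≤ (b-a)/2^n
|error| ≤ (-1 - (-3))/2^8 = 2/2^8
|error| ≤ 0.0078125000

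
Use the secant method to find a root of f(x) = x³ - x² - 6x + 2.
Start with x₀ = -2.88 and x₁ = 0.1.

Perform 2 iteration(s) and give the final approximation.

f(x) = x³ - x² - 6x + 2
x₀ = -2.88, x₁ = 0.1

Secant formula: x_{n+1} = x_n - f(x_n)(x_n - x_{n-1})/(f(x_n) - f(x_{n-1}))

Iteration 1:
  f(-2.880000) = -12.902272
  f(0.100000) = 1.391000
  x_2 = 0.100000 - 1.391000×(0.100000 - (-2.880000))/(1.391000 - (-12.902272))
       = -0.190009
Iteration 2:
  f(0.100000) = 1.391000
  f(-0.190009) = 3.097092
  x_3 = -0.190009 - 3.097092×(-0.190009 - 0.100000)/(3.097092 - 1.391000)
       = 0.336448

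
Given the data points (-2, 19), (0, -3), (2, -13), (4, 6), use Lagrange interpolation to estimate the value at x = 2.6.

Lagrange interpolation formula:
P(x) = Σ yᵢ × Lᵢ(x)
where Lᵢ(x) = Π_{j≠i} (x - xⱼ)/(xᵢ - xⱼ)

L_0(2.6) = (2.6 - 0)/(-2 - 0) × (2.6 - 2)/(-2 - 2) × (2.6 - 4)/(-2 - 4) = 0.045500
L_1(2.6) = (2.6 - (-2))/(0 - (-2)) × (2.6 - 2)/(0 - 2) × (2.6 - 4)/(0 - 4) = -0.241500
L_2(2.6) = (2.6 - (-2))/(2 - (-2)) × (2.6 - 0)/(2 - 0) × (2.6 - 4)/(2 - 4) = 1.046500
L_3(2.6) = (2.6 - (-2))/(4 - (-2)) × (2.6 - 0)/(4 - 0) × (2.6 - 2)/(4 - 2) = 0.149500

P(2.6) = 19×L_0(2.6) + (-3)×L_1(2.6) + (-13)×L_2(2.6) + 6×L_3(2.6)
P(2.6) = -11.118500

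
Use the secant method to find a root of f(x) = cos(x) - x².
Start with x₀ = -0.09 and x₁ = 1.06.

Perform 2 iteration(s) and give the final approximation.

f(x) = cos(x) - x²
x₀ = -0.09, x₁ = 1.06

Secant formula: x_{n+1} = x_n - f(x_n)(x_n - x_{n-1})/(f(x_n) - f(x_{n-1}))

Iteration 1:
  f(-0.090000) = 0.987853
  f(1.060000) = -0.634728
  x_2 = 1.060000 - (-0.634728)×(1.060000 - (-0.090000))/(-0.634728 - 0.987853)
       = 0.610138
Iteration 2:
  f(1.060000) = -0.634728
  f(0.610138) = 0.447300
  x_3 = 0.610138 - 0.447300×(0.610138 - 1.060000)/(0.447300 - (-0.634728))
       = 0.796107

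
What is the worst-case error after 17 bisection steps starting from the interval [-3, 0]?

Bisection error bound: |error| ≤ (b-a)/2^n
|error| ≤ (0 - (-3))/2^17 = 3/2^17
|error| ≤ 0.0000228882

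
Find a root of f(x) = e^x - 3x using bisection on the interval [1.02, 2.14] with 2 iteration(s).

f(x) = e^x - 3x
Initial interval: [1.02, 2.14]

Iteration 1:
  c_1 = (1.020000 + 2.140000)/2 = 1.580000
  f(c_1) = f(1.580000) = 0.114956
  f(a) × f(c) < 0, new interval: [1.020000, 1.580000]
Iteration 2:
  c_2 = (1.020000 + 1.580000)/2 = 1.300000
  f(c_2) = f(1.300000) = -0.230703
  f(a) × f(c) ≥ 0, new interval: [1.300000, 1.580000]

After 2 iteration(s), the approximation is c_2 = 1.300000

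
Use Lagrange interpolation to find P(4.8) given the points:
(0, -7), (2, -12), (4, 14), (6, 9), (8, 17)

Lagrange interpolation formula:
P(x) = Σ yᵢ × Lᵢ(x)
where Lᵢ(x) = Π_{j≠i} (x - xⱼ)/(xᵢ - xⱼ)

L_0(4.8) = (4.8 - 2)/(0 - 2) × (4.8 - 4)/(0 - 4) × (4.8 - 6)/(0 - 6) × (4.8 - 8)/(0 - 8) = 0.022400
L_1(4.8) = (4.8 - 0)/(2 - 0) × (4.8 - 4)/(2 - 4) × (4.8 - 6)/(2 - 6) × (4.8 - 8)/(2 - 8) = -0.153600
L_2(4.8) = (4.8 - 0)/(4 - 0) × (4.8 - 2)/(4 - 2) × (4.8 - 6)/(4 - 6) × (4.8 - 8)/(4 - 8) = 0.806400
L_3(4.8) = (4.8 - 0)/(6 - 0) × (4.8 - 2)/(6 - 2) × (4.8 - 4)/(6 - 4) × (4.8 - 8)/(6 - 8) = 0.358400
L_4(4.8) = (4.8 - 0)/(8 - 0) × (4.8 - 2)/(8 - 2) × (4.8 - 4)/(8 - 4) × (4.8 - 6)/(8 - 6) = -0.033600

P(4.8) = (-7)×L_0(4.8) + (-12)×L_1(4.8) + 14×L_2(4.8) + 9×L_3(4.8) + 17×L_4(4.8)
P(4.8) = 15.630400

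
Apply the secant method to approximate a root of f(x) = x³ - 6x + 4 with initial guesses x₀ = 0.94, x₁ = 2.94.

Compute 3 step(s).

f(x) = x³ - 6x + 4
x₀ = 0.94, x₁ = 2.94

Secant formula: x_{n+1} = x_n - f(x_n)(x_n - x_{n-1})/(f(x_n) - f(x_{n-1}))

Iteration 1:
  f(0.940000) = -0.809416
  f(2.940000) = 11.772184
  x_2 = 2.940000 - 11.772184×(2.940000 - 0.940000)/(11.772184 - (-0.809416))
       = 1.068667
Iteration 2:
  f(2.940000) = 11.772184
  f(1.068667) = -1.191531
  x_3 = 1.068667 - (-1.191531)×(1.068667 - 2.940000)/(-1.191531 - 11.772184)
       = 1.240666
Iteration 3:
  f(1.068667) = -1.191531
  f(1.240666) = -1.534298
  x_4 = 1.240666 - (-1.534298)×(1.240666 - 1.068667)/(-1.534298 - (-1.191531))
       = 0.470761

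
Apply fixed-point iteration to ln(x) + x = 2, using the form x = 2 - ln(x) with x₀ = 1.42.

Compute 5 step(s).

Equation: ln(x) + x = 2
Fixed-point form: x = 2 - ln(x)
x₀ = 1.42

x_1 = g(1.420000) = 1.649343
x_2 = g(1.649343) = 1.499623
x_3 = g(1.499623) = 1.594786
x_4 = g(1.594786) = 1.533260
x_5 = g(1.533260) = 1.572604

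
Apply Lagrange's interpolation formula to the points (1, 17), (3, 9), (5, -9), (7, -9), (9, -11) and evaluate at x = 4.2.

Lagrange interpolation formula:
P(x) = Σ yᵢ × Lᵢ(x)
where Lᵢ(x) = Π_{j≠i} (x - xⱼ)/(xᵢ - xⱼ)

L_0(4.2) = (4.2 - 3)/(1 - 3) × (4.2 - 5)/(1 - 5) × (4.2 - 7)/(1 - 7) × (4.2 - 9)/(1 - 9) = -0.033600
L_1(4.2) = (4.2 - 1)/(3 - 1) × (4.2 - 5)/(3 - 5) × (4.2 - 7)/(3 - 7) × (4.2 - 9)/(3 - 9) = 0.358400
L_2(4.2) = (4.2 - 1)/(5 - 1) × (4.2 - 3)/(5 - 3) × (4.2 - 7)/(5 - 7) × (4.2 - 9)/(5 - 9) = 0.806400
L_3(4.2) = (4.2 - 1)/(7 - 1) × (4.2 - 3)/(7 - 3) × (4.2 - 5)/(7 - 5) × (4.2 - 9)/(7 - 9) = -0.153600
L_4(4.2) = (4.2 - 1)/(9 - 1) × (4.2 - 3)/(9 - 3) × (4.2 - 5)/(9 - 5) × (4.2 - 7)/(9 - 7) = 0.022400

P(4.2) = 17×L_0(4.2) + 9×L_1(4.2) + (-9)×L_2(4.2) + (-9)×L_3(4.2) + (-11)×L_4(4.2)
P(4.2) = -3.467200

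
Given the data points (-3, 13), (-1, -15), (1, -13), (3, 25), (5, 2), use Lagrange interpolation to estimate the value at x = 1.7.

Lagrange interpolation formula:
P(x) = Σ yᵢ × Lᵢ(x)
where Lᵢ(x) = Π_{j≠i} (x - xⱼ)/(xᵢ - xⱼ)

L_0(1.7) = (1.7 - (-1))/(-3 - (-1)) × (1.7 - 1)/(-3 - 1) × (1.7 - 3)/(-3 - 3) × (1.7 - 5)/(-3 - 5) = 0.021115
L_1(1.7) = (1.7 - (-3))/(-1 - (-3)) × (1.7 - 1)/(-1 - 1) × (1.7 - 3)/(-1 - 3) × (1.7 - 5)/(-1 - 5) = -0.147022
L_2(1.7) = (1.7 - (-3))/(1 - (-3)) × (1.7 - (-1))/(1 - (-1)) × (1.7 - 3)/(1 - 3) × (1.7 - 5)/(1 - 5) = 0.850627
L_3(1.7) = (1.7 - (-3))/(3 - (-3)) × (1.7 - (-1))/(3 - (-1)) × (1.7 - 1)/(3 - 1) × (1.7 - 5)/(3 - 5) = 0.305353
L_4(1.7) = (1.7 - (-3))/(5 - (-3)) × (1.7 - (-1))/(5 - (-1)) × (1.7 - 1)/(5 - 1) × (1.7 - 3)/(5 - 3) = -0.030073

P(1.7) = 13×L_0(1.7) + (-15)×L_1(1.7) + (-13)×L_2(1.7) + 25×L_3(1.7) + 2×L_4(1.7)
P(1.7) = -1.004641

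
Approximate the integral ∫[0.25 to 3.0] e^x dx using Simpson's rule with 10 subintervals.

f(x) = e^x
a = 0.25, b = 3.0, n = 10
h = (b - a)/n = 0.275000

Simpson's rule: (h/3)[f(x₀) + 4f(x₁) + 2f(x₂) + ... + f(xₙ)]

x_0 = 0.2500, f(x_0) = 1.284025, coefficient = 1
x_1 = 0.5250, f(x_1) = 1.690459, coefficient = 4
x_2 = 0.8000, f(x_2) = 2.225541, coefficient = 2
x_3 = 1.0750, f(x_3) = 2.929993, coefficient = 4
x_4 = 1.3500, f(x_4) = 3.857426, coefficient = 2
x_5 = 1.6250, f(x_5) = 5.078419, coefficient = 4
x_6 = 1.9000, f(x_6) = 6.685894, coefficient = 2
x_7 = 2.1750, f(x_7) = 8.802185, coefficient = 4
x_8 = 2.4500, f(x_8) = 11.588347, coefficient = 2
x_9 = 2.7250, f(x_9) = 15.256414, coefficient = 4
x_10 = 3.0000, f(x_10) = 20.085537, coefficient = 1

I ≈ (0.275000/3) × 205.113857 = 18.802104
Exact value: 18.801512
Error: 0.000592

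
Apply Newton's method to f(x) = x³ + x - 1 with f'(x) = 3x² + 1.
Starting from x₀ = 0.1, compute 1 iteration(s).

f(x) = x³ + x - 1
f'(x) = 3x² + 1
x₀ = 0.1

Newton-Raphson formula: x_{n+1} = x_n - f(x_n)/f'(x_n)

Iteration 1:
  f(0.100000) = -0.899000
  f'(0.100000) = 1.030000
  x_1 = 0.100000 - (-0.899000)/1.030000 = 0.972816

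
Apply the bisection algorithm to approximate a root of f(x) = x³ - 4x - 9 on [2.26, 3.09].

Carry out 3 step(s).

f(x) = x³ - 4x - 9
Initial interval: [2.26, 3.09]

Iteration 1:
  c_1 = (2.260000 + 3.090000)/2 = 2.675000
  f(c_1) = f(2.675000) = -0.558703
  f(a) × f(c) ≥ 0, new interval: [2.675000, 3.090000]
Iteration 2:
  c_2 = (2.675000 + 3.090000)/2 = 2.882500
  f(c_2) = f(2.882500) = 3.420134
  f(a) × f(c) < 0, new interval: [2.675000, 2.882500]
Iteration 3:
  c_3 = (2.675000 + 2.882500)/2 = 2.778750
  f(c_3) = f(2.778750) = 1.340984
  f(a) × f(c) < 0, new interval: [2.675000, 2.778750]

After 3 iteration(s), the approximation is c_3 = 2.778750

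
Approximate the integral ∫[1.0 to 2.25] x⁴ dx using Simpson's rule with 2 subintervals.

f(x) = x⁴
a = 1.0, b = 2.25, n = 2
h = (b - a)/n = 0.625000

Simpson's rule: (h/3)[f(x₀) + 4f(x₁) + 2f(x₂) + ... + f(xₙ)]

x_0 = 1.0000, f(x_0) = 1.000000, coefficient = 1
x_1 = 1.6250, f(x_1) = 6.972900, coefficient = 4
x_2 = 2.2500, f(x_2) = 25.628906, coefficient = 1

I ≈ (0.625000/3) × 54.520508 = 11.358439
Exact value: 11.333008
Error: 0.025431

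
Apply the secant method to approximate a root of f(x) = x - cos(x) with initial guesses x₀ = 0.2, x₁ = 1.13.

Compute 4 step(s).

f(x) = x - cos(x)
x₀ = 0.2, x₁ = 1.13

Secant formula: x_{n+1} = x_n - f(x_n)(x_n - x_{n-1})/(f(x_n) - f(x_{n-1}))

Iteration 1:
  f(0.200000) = -0.780067
  f(1.130000) = 0.703340
  x_2 = 1.130000 - 0.703340×(1.130000 - 0.200000)/(0.703340 - (-0.780067))
       = 0.689051
Iteration 2:
  f(1.130000) = 0.703340
  f(0.689051) = -0.082798
  x_3 = 0.689051 - (-0.082798)×(0.689051 - 1.130000)/(-0.082798 - 0.703340)
       = 0.735493
Iteration 3:
  f(0.689051) = -0.082798
  f(0.735493) = -0.006007
  x_4 = 0.735493 - (-0.006007)×(0.735493 - 0.689051)/(-0.006007 - (-0.082798))
       = 0.739126
Iteration 4:
  f(0.735493) = -0.006007
  f(0.739126) = 0.000068
  x_5 = 0.739126 - 0.000068×(0.739126 - 0.735493)/(0.000068 - (-0.006007))
       = 0.739085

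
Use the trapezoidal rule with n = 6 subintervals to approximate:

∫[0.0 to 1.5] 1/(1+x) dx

f(x) = 1/(1+x)
a = 0.0, b = 1.5, n = 6
h = (b - a)/n = 0.250000

Trapezoidal rule: (h/2)[f(x₀) + 2f(x₁) + 2f(x₂) + ... + f(xₙ)]

x_0 = 0.0000, f(x_0) = 1.000000, coefficient = 1
x_1 = 0.2500, f(x_1) = 0.800000, coefficient = 2
x_2 = 0.5000, f(x_2) = 0.666667, coefficient = 2
x_3 = 0.7500, f(x_3) = 0.571429, coefficient = 2
x_4 = 1.0000, f(x_4) = 0.500000, coefficient = 2
x_5 = 1.2500, f(x_5) = 0.444444, coefficient = 2
x_6 = 1.5000, f(x_6) = 0.400000, coefficient = 1

I ≈ (0.250000/2) × 7.365079 = 0.920635
Exact value: 0.916291
Error: 0.004344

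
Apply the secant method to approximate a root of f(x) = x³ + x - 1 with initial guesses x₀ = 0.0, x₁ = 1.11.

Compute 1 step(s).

f(x) = x³ + x - 1
x₀ = 0.0, x₁ = 1.11

Secant formula: x_{n+1} = x_n - f(x_n)(x_n - x_{n-1})/(f(x_n) - f(x_{n-1}))

Iteration 1:
  f(0.000000) = -1.000000
  f(1.110000) = 1.477631
  x_2 = 1.110000 - 1.477631×(1.110000 - 0.000000)/(1.477631 - (-1.000000))
       = 0.448009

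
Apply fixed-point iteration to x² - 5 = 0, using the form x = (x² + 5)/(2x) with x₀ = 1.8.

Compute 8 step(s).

Equation: x² - 5 = 0
Fixed-point form: x = (x² + 5)/(2x)
x₀ = 1.8

x_1 = g(1.800000) = 2.288889
x_2 = g(2.288889) = 2.236677
x_3 = g(2.236677) = 2.236068
x_4 = g(2.236068) = 2.236068
x_5 = g(2.236068) = 2.236068
x_6 = g(2.236068) = 2.236068
x_7 = g(2.236068) = 2.236068
x_8 = g(2.236068) = 2.236068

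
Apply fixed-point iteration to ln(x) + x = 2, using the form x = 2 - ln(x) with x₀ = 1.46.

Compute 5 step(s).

Equation: ln(x) + x = 2
Fixed-point form: x = 2 - ln(x)
x₀ = 1.46

x_1 = g(1.460000) = 1.621564
x_2 = g(1.621564) = 1.516609
x_3 = g(1.516609) = 1.583523
x_4 = g(1.583523) = 1.540348
x_5 = g(1.540348) = 1.567992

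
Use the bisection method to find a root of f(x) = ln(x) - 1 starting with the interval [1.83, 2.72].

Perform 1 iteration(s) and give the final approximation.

f(x) = ln(x) - 1
Initial interval: [1.83, 2.72]

Iteration 1:
  c_1 = (1.830000 + 2.720000)/2 = 2.275000
  f(c_1) = f(2.275000) = -0.178020
  f(a) × f(c) ≥ 0, new interval: [2.275000, 2.720000]

After 1 iteration(s), the approximation is c_1 = 2.275000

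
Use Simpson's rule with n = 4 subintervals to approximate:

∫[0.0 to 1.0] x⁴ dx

f(x) = x⁴
a = 0.0, b = 1.0, n = 4
h = (b - a)/n = 0.250000

Simpson's rule: (h/3)[f(x₀) + 4f(x₁) + 2f(x₂) + ... + f(xₙ)]

x_0 = 0.0000, f(x_0) = 0.000000, coefficient = 1
x_1 = 0.2500, f(x_1) = 0.003906, coefficient = 4
x_2 = 0.5000, f(x_2) = 0.062500, coefficient = 2
x_3 = 0.7500, f(x_3) = 0.316406, coefficient = 4
x_4 = 1.0000, f(x_4) = 1.000000, coefficient = 1

I ≈ (0.250000/3) × 2.406250 = 0.200521
Exact value: 0.200000
Error: 0.000521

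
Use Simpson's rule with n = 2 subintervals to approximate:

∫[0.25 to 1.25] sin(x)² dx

f(x) = sin(x)²
a = 0.25, b = 1.25, n = 2
h = (b - a)/n = 0.500000

Simpson's rule: (h/3)[f(x₀) + 4f(x₁) + 2f(x₂) + ... + f(xₙ)]

x_0 = 0.2500, f(x_0) = 0.061209, coefficient = 1
x_1 = 0.7500, f(x_1) = 0.464631, coefficient = 4
x_2 = 1.2500, f(x_2) = 0.900572, coefficient = 1

I ≈ (0.500000/3) × 2.820306 = 0.470051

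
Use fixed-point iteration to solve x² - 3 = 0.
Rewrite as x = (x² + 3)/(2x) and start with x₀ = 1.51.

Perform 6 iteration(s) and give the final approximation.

Equation: x² - 3 = 0
Fixed-point form: x = (x² + 3)/(2x)
x₀ = 1.51

x_1 = g(1.510000) = 1.748377
x_2 = g(1.748377) = 1.732127
x_3 = g(1.732127) = 1.732051
x_4 = g(1.732051) = 1.732051
x_5 = g(1.732051) = 1.732051
x_6 = g(1.732051) = 1.732051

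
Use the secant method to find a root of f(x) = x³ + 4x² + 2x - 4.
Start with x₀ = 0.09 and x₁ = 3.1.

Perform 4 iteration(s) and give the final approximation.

f(x) = x³ + 4x² + 2x - 4
x₀ = 0.09, x₁ = 3.1

Secant formula: x_{n+1} = x_n - f(x_n)(x_n - x_{n-1})/(f(x_n) - f(x_{n-1}))

Iteration 1:
  f(0.090000) = -3.786871
  f(3.100000) = 70.431000
  x_2 = 3.100000 - 70.431000×(3.100000 - 0.090000)/(70.431000 - (-3.786871))
       = 0.243581
Iteration 2:
  f(3.100000) = 70.431000
  f(0.243581) = -3.261058
  x_3 = 0.243581 - (-3.261058)×(0.243581 - 3.100000)/(-3.261058 - 70.431000)
       = 0.369985
Iteration 3:
  f(0.243581) = -3.261058
  f(0.369985) = -2.661827
  x_4 = 0.369985 - (-2.661827)×(0.369985 - 0.243581)/(-2.661827 - (-3.261058))
       = 0.931480
Iteration 4:
  f(0.369985) = -2.661827
  f(0.931480) = 2.141783
  x_5 = 0.931480 - 2.141783×(0.931480 - 0.369985)/(2.141783 - (-2.661827))
       = 0.681127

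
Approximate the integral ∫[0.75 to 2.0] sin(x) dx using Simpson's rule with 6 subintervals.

f(x) = sin(x)
a = 0.75, b = 2.0, n = 6
h = (b - a)/n = 0.208333

Simpson's rule: (h/3)[f(x₀) + 4f(x₁) + 2f(x₂) + ... + f(xₙ)]

x_0 = 0.7500, f(x_0) = 0.681639, coefficient = 1
x_1 = 0.9583, f(x_1) = 0.818235, coefficient = 4
x_2 = 1.1667, f(x_2) = 0.919445, coefficient = 2
x_3 = 1.3750, f(x_3) = 0.980893, coefficient = 4
x_4 = 1.5833, f(x_4) = 0.999921, coefficient = 2
x_5 = 1.7917, f(x_5) = 0.975707, coefficient = 4
x_6 = 2.0000, f(x_6) = 0.909297, coefficient = 1

I ≈ (0.208333/3) × 16.529008 = 1.147848
Exact value: 1.147836
Error: 0.000012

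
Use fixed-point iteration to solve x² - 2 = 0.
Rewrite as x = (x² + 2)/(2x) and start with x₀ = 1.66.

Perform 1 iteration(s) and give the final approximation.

Equation: x² - 2 = 0
Fixed-point form: x = (x² + 2)/(2x)
x₀ = 1.66

x_1 = g(1.660000) = 1.432410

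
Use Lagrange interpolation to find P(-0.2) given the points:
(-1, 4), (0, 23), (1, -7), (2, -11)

Lagrange interpolation formula:
P(x) = Σ yᵢ × Lᵢ(x)
where Lᵢ(x) = Π_{j≠i} (x - xⱼ)/(xᵢ - xⱼ)

L_0(-0.2) = (-0.2 - 0)/(-1 - 0) × (-0.2 - 1)/(-1 - 1) × (-0.2 - 2)/(-1 - 2) = 0.088000
L_1(-0.2) = (-0.2 - (-1))/(0 - (-1)) × (-0.2 - 1)/(0 - 1) × (-0.2 - 2)/(0 - 2) = 1.056000
L_2(-0.2) = (-0.2 - (-1))/(1 - (-1)) × (-0.2 - 0)/(1 - 0) × (-0.2 - 2)/(1 - 2) = -0.176000
L_3(-0.2) = (-0.2 - (-1))/(2 - (-1)) × (-0.2 - 0)/(2 - 0) × (-0.2 - 1)/(2 - 1) = 0.032000

P(-0.2) = 4×L_0(-0.2) + 23×L_1(-0.2) + (-7)×L_2(-0.2) + (-11)×L_3(-0.2)
P(-0.2) = 25.520000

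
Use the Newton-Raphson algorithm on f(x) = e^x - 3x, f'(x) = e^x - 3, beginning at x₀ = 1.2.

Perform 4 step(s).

f(x) = e^x - 3x
f'(x) = e^x - 3
x₀ = 1.2

Newton-Raphson formula: x_{n+1} = x_n - f(x_n)/f'(x_n)

Iteration 1:
  f(1.200000) = -0.279883
  f'(1.200000) = 0.320117
  x_1 = 1.200000 - (-0.279883)/0.320117 = 2.074315
Iteration 2:
  f(2.074315) = 1.736148
  f'(2.074315) = 4.959094
  x_2 = 2.074315 - 1.736148/4.959094 = 1.724221
Iteration 3:
  f(1.724221) = 0.435488
  f'(1.724221) = 2.608152
  x_3 = 1.724221 - 0.435488/2.608152 = 1.557249
Iteration 4:
  f(1.557249) = 0.074001
  f'(1.557249) = 1.745749
  x_4 = 1.557249 - 0.074001/1.745749 = 1.514860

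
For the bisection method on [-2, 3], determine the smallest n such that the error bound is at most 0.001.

We need (b-a)/2^n ≤ 0.001
(3 - (-2))/2^n ≤ 0.001
5/2^n ≤ 0.001
2^n ≥ 5000
n ≥ log₂(5000) = 12.29
n ≥ 13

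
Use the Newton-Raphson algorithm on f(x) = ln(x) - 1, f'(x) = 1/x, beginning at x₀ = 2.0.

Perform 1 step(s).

f(x) = ln(x) - 1
f'(x) = 1/x
x₀ = 2.0

Newton-Raphson formula: x_{n+1} = x_n - f(x_n)/f'(x_n)

Iteration 1:
  f(2.000000) = -0.306853
  f'(2.000000) = 0.500000
  x_1 = 2.000000 - (-0.306853)/0.500000 = 2.613706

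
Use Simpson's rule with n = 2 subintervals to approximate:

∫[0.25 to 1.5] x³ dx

f(x) = x³
a = 0.25, b = 1.5, n = 2
h = (b - a)/n = 0.625000

Simpson's rule: (h/3)[f(x₀) + 4f(x₁) + 2f(x₂) + ... + f(xₙ)]

x_0 = 0.2500, f(x_0) = 0.015625, coefficient = 1
x_1 = 0.8750, f(x_1) = 0.669922, coefficient = 4
x_2 = 1.5000, f(x_2) = 3.375000, coefficient = 1

I ≈ (0.625000/3) × 6.070312 = 1.264648
Exact value: 1.264648
Error: 0.000000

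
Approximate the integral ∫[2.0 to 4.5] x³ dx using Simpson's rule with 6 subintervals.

f(x) = x³
a = 2.0, b = 4.5, n = 6
h = (b - a)/n = 0.416667

Simpson's rule: (h/3)[f(x₀) + 4f(x₁) + 2f(x₂) + ... + f(xₙ)]

x_0 = 2.0000, f(x_0) = 8.000000, coefficient = 1
x_1 = 2.4167, f(x_1) = 14.114005, coefficient = 4
x_2 = 2.8333, f(x_2) = 22.745370, coefficient = 2
x_3 = 3.2500, f(x_3) = 34.328125, coefficient = 4
x_4 = 3.6667, f(x_4) = 49.296296, coefficient = 2
x_5 = 4.0833, f(x_5) = 68.083912, coefficient = 4
x_6 = 4.5000, f(x_6) = 91.125000, coefficient = 1

I ≈ (0.416667/3) × 709.312500 = 98.515625
Exact value: 98.515625
Error: 0.000000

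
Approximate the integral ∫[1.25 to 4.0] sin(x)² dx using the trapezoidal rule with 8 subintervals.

f(x) = sin(x)²
a = 1.25, b = 4.0, n = 8
h = (b - a)/n = 0.343750

Trapezoidal rule: (h/2)[f(x₀) + 2f(x₁) + 2f(x₂) + ... + f(xₙ)]

x_0 = 1.2500, f(x_0) = 0.900572, coefficient = 1
x_1 = 1.5938, f(x_1) = 0.999473, coefficient = 2
x_2 = 1.9375, f(x_2) = 0.871449, coefficient = 2
x_3 = 2.2812, f(x_3) = 0.574664, coefficient = 2
x_4 = 2.6250, f(x_4) = 0.243957, coefficient = 2
x_5 = 2.9688, f(x_5) = 0.029578, coefficient = 2
x_6 = 3.3125, f(x_6) = 0.028926, coefficient = 2
x_7 = 3.6562, f(x_7) = 0.242297, coefficient = 2
x_8 = 4.0000, f(x_8) = 0.572750, coefficient = 1

I ≈ (0.343750/2) × 7.454011 = 1.281158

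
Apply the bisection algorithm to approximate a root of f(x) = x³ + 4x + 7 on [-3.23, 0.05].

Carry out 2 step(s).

f(x) = x³ + 4x + 7
Initial interval: [-3.23, 0.05]

Iteration 1:
  c_1 = (-3.230000 + 0.050000)/2 = -1.590000
  f(c_1) = f(-1.590000) = -3.379679
  f(a) × f(c) ≥ 0, new interval: [-1.590000, 0.050000]
Iteration 2:
  c_2 = (-1.590000 + 0.050000)/2 = -0.770000
  f(c_2) = f(-0.770000) = 3.463467
  f(a) × f(c) < 0, new interval: [-1.590000, -0.770000]

After 2 iteration(s), the approximation is c_2 = -0.770000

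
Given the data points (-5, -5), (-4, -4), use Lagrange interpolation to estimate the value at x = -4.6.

Lagrange interpolation formula:
P(x) = Σ yᵢ × Lᵢ(x)
where Lᵢ(x) = Π_{j≠i} (x - xⱼ)/(xᵢ - xⱼ)

L_0(-4.6) = (-4.6 - (-4))/(-5 - (-4)) = 0.600000
L_1(-4.6) = (-4.6 - (-5))/(-4 - (-5)) = 0.400000

P(-4.6) = (-5)×L_0(-4.6) + (-4)×L_1(-4.6)
P(-4.6) = -4.600000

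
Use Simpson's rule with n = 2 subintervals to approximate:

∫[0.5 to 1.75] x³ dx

f(x) = x³
a = 0.5, b = 1.75, n = 2
h = (b - a)/n = 0.625000

Simpson's rule: (h/3)[f(x₀) + 4f(x₁) + 2f(x₂) + ... + f(xₙ)]

x_0 = 0.5000, f(x_0) = 0.125000, coefficient = 1
x_1 = 1.1250, f(x_1) = 1.423828, coefficient = 4
x_2 = 1.7500, f(x_2) = 5.359375, coefficient = 1

I ≈ (0.625000/3) × 11.179688 = 2.329102
Exact value: 2.329102
Error: 0.000000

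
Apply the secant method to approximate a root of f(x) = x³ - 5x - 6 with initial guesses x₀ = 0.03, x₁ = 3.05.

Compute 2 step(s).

f(x) = x³ - 5x - 6
x₀ = 0.03, x₁ = 3.05

Secant formula: x_{n+1} = x_n - f(x_n)(x_n - x_{n-1})/(f(x_n) - f(x_{n-1}))

Iteration 1:
  f(0.030000) = -6.149973
  f(3.050000) = 7.122625
  x_2 = 3.050000 - 7.122625×(3.050000 - 0.030000)/(7.122625 - (-6.149973))
       = 1.429343
Iteration 2:
  f(3.050000) = 7.122625
  f(1.429343) = -10.226537
  x_3 = 1.429343 - (-10.226537)×(1.429343 - 3.050000)/(-10.226537 - 7.122625)
       = 2.384646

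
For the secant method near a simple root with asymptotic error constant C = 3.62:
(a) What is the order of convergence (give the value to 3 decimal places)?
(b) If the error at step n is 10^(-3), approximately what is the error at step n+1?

(a) Secant method has superlinear convergence with order φ = (1+√5)/2 ≈ 1.618.
    This means |e_{n+1}| ≈ C|e_n|^1.618.

(b) With |e_n| = 10^(-3) and C = 3.62:
    |e_{n+1}| ≈ 3.62 × (10^(-3))^1.618 = 3.62 × 10^(-4.85)

(a) ≈ 1.618 (golden ratio); (b) |e_{n+1}| ≈ 5.065e-05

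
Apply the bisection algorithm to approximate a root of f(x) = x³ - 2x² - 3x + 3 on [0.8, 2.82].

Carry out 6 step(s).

f(x) = x³ - 2x² - 3x + 3
Initial interval: [0.8, 2.82]

Iteration 1:
  c_1 = (0.800000 + 2.820000)/2 = 1.810000
  f(c_1) = f(1.810000) = -3.052459
  f(a) × f(c) ≥ 0, new interval: [1.810000, 2.820000]
Iteration 2:
  c_2 = (1.810000 + 2.820000)/2 = 2.315000
  f(c_2) = f(2.315000) = -2.256844
  f(a) × f(c) ≥ 0, new interval: [2.315000, 2.820000]
Iteration 3:
  c_3 = (2.315000 + 2.820000)/2 = 2.567500
  f(c_3) = f(2.567500) = -0.961508
  f(a) × f(c) ≥ 0, new interval: [2.567500, 2.820000]
Iteration 4:
  c_4 = (2.567500 + 2.820000)/2 = 2.693750
  f(c_4) = f(2.693750) = -0.047199
  f(a) × f(c) ≥ 0, new interval: [2.693750, 2.820000]
Iteration 5:
  c_5 = (2.693750 + 2.820000)/2 = 2.756875
  f(c_5) = f(2.756875) = 0.481897
  f(a) × f(c) < 0, new interval: [2.693750, 2.756875]
Iteration 6:
  c_6 = (2.693750 + 2.756875)/2 = 2.725312
  f(c_6) = f(2.725312) = 0.211197
  f(a) × f(c) < 0, new interval: [2.693750, 2.725312]

After 6 iteration(s), the approximation is c_6 = 2.725312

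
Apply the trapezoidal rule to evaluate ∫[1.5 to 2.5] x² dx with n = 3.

f(x) = x²
a = 1.5, b = 2.5, n = 3
h = (b - a)/n = 0.333333

Trapezoidal rule: (h/2)[f(x₀) + 2f(x₁) + 2f(x₂) + ... + f(xₙ)]

x_0 = 1.5000, f(x_0) = 2.250000, coefficient = 1
x_1 = 1.8333, f(x_1) = 3.361111, coefficient = 2
x_2 = 2.1667, f(x_2) = 4.694444, coefficient = 2
x_3 = 2.5000, f(x_3) = 6.250000, coefficient = 1

I ≈ (0.333333/2) × 24.611111 = 4.101852
Exact value: 4.083333
Error: 0.018519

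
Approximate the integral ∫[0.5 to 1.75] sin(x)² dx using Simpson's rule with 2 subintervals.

f(x) = sin(x)²
a = 0.5, b = 1.75, n = 2
h = (b - a)/n = 0.625000

Simpson's rule: (h/3)[f(x₀) + 4f(x₁) + 2f(x₂) + ... + f(xₙ)]

x_0 = 0.5000, f(x_0) = 0.229849, coefficient = 1
x_1 = 1.1250, f(x_1) = 0.814087, coefficient = 4
x_2 = 1.7500, f(x_2) = 0.968228, coefficient = 1

I ≈ (0.625000/3) × 4.454424 = 0.928005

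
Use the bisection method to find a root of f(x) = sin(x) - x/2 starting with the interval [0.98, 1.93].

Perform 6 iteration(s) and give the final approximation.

f(x) = sin(x) - x/2
Initial interval: [0.98, 1.93]

Iteration 1:
  c_1 = (0.980000 + 1.930000)/2 = 1.455000
  f(c_1) = f(1.455000) = 0.265803
  f(a) × f(c) ≥ 0, new interval: [1.455000, 1.930000]
Iteration 2:
  c_2 = (1.455000 + 1.930000)/2 = 1.692500
  f(c_2) = f(1.692500) = 0.146353
  f(a) × f(c) ≥ 0, new interval: [1.692500, 1.930000]
Iteration 3:
  c_3 = (1.692500 + 1.930000)/2 = 1.811250
  f(c_3) = f(1.811250) = 0.065605
  f(a) × f(c) ≥ 0, new interval: [1.811250, 1.930000]
Iteration 4:
  c_4 = (1.811250 + 1.930000)/2 = 1.870625
  f(c_4) = f(1.870625) = 0.020075
  f(a) × f(c) ≥ 0, new interval: [1.870625, 1.930000]
Iteration 5:
  c_5 = (1.870625 + 1.930000)/2 = 1.900313
  f(c_5) = f(1.900313) = -0.003957
  f(a) × f(c) < 0, new interval: [1.870625, 1.900313]
Iteration 6:
  c_6 = (1.870625 + 1.900313)/2 = 1.885469
  f(c_6) = f(1.885469) = 0.008163
  f(a) × f(c) ≥ 0, new interval: [1.885469, 1.900313]

After 6 iteration(s), the approximation is c_6 = 1.885469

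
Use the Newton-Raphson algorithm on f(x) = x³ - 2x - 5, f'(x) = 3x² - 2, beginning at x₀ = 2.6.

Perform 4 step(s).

f(x) = x³ - 2x - 5
f'(x) = 3x² - 2
x₀ = 2.6

Newton-Raphson formula: x_{n+1} = x_n - f(x_n)/f'(x_n)

Iteration 1:
  f(2.600000) = 7.376000
  f'(2.600000) = 18.280000
  x_1 = 2.600000 - 7.376000/18.280000 = 2.196499
Iteration 2:
  f(2.196499) = 1.204247
  f'(2.196499) = 12.473822
  x_2 = 2.196499 - 1.204247/12.473822 = 2.099957
Iteration 3:
  f(2.099957) = 0.060517
  f'(2.099957) = 11.229458
  x_3 = 2.099957 - 0.060517/11.229458 = 2.094568
Iteration 4:
  f(2.094568) = 0.000183
  f'(2.094568) = 11.161644
  x_4 = 2.094568 - 0.000183/11.161644 = 2.094551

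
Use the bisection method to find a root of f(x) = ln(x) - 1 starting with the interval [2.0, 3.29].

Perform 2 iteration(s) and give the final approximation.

f(x) = ln(x) - 1
Initial interval: [2.0, 3.29]

Iteration 1:
  c_1 = (2.000000 + 3.290000)/2 = 2.645000
  f(c_1) = f(2.645000) = -0.027329
  f(a) × f(c) ≥ 0, new interval: [2.645000, 3.290000]
Iteration 2:
  c_2 = (2.645000 + 3.290000)/2 = 2.967500
  f(c_2) = f(2.967500) = 0.087720
  f(a) × f(c) < 0, new interval: [2.645000, 2.967500]

After 2 iteration(s), the approximation is c_2 = 2.967500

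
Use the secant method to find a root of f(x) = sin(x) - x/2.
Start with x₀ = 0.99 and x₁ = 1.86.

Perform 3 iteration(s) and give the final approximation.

f(x) = sin(x) - x/2
x₀ = 0.99, x₁ = 1.86

Secant formula: x_{n+1} = x_n - f(x_n)(x_n - x_{n-1})/(f(x_n) - f(x_{n-1}))

Iteration 1:
  f(0.990000) = 0.341026
  f(1.860000) = 0.028471
  x_2 = 1.860000 - 0.028471×(1.860000 - 0.990000)/(0.028471 - 0.341026)
       = 1.939250
Iteration 2:
  f(1.860000) = 0.028471
  f(1.939250) = -0.036740
  x_3 = 1.939250 - (-0.036740)×(1.939250 - 1.860000)/(-0.036740 - 0.028471)
       = 1.894601
Iteration 3:
  f(1.939250) = -0.036740
  f(1.894601) = 0.000731
  x_4 = 1.894601 - 0.000731×(1.894601 - 1.939250)/(0.000731 - (-0.036740))
       = 1.895472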